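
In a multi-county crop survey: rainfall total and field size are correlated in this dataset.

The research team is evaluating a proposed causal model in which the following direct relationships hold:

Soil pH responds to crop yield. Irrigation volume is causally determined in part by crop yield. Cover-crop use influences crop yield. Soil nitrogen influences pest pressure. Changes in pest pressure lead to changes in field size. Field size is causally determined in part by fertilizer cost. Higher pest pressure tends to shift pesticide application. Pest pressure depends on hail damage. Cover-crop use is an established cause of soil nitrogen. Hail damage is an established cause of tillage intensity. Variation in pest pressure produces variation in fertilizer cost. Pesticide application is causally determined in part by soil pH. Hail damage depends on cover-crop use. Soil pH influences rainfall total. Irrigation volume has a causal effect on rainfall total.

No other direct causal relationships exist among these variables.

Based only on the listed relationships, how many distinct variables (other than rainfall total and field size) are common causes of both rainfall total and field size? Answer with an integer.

1

The common causes are: cover-crop use (to rainfall total via cover-crop use → crop yield → irrigation volume → rainfall total; to field size via cover-crop use → hail damage → pest pressure → field size).
Every other variable lacks a causal path to at least one of rainfall total and field size.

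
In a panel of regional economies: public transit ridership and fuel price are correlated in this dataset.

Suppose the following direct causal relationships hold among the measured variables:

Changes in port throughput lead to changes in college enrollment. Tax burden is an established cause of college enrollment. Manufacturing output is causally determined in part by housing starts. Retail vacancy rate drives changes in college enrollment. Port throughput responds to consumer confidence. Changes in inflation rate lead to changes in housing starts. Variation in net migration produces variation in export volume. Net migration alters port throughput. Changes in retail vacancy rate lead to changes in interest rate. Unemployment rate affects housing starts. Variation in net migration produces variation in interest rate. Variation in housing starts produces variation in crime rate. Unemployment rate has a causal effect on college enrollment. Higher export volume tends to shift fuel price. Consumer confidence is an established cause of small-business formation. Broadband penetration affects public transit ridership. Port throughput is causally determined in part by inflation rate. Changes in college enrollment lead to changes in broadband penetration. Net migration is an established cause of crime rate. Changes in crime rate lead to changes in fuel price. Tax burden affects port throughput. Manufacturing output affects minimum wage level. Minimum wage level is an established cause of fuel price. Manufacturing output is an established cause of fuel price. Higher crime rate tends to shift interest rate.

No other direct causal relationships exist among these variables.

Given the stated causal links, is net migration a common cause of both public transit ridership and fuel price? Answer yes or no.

yes

Net migration has a causal path to public transit ridership (net migration → port throughput → college enrollment → broadband penetration → public transit ridership) and to fuel price (net migration → export volume → fuel price), so it is a common cause of both — a confounder.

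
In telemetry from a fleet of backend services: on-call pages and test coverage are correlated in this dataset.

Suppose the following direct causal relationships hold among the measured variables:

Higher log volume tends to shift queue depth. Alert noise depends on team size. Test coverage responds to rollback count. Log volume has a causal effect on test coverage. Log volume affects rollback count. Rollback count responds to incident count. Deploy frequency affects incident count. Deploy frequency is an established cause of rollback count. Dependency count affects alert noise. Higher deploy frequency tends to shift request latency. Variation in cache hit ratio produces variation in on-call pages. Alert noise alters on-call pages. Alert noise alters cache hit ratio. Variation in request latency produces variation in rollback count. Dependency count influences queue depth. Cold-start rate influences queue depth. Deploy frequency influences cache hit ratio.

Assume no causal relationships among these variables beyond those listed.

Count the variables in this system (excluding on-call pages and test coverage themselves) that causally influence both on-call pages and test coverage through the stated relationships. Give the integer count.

The common causes are: deploy frequency (to on-call pages via deploy frequency → cache hit ratio → on-call pages; to test coverage via deploy frequency → rollback count → test coverage).
Every other variable lacks a causal path to at least one of on-call pages and test coverage.

1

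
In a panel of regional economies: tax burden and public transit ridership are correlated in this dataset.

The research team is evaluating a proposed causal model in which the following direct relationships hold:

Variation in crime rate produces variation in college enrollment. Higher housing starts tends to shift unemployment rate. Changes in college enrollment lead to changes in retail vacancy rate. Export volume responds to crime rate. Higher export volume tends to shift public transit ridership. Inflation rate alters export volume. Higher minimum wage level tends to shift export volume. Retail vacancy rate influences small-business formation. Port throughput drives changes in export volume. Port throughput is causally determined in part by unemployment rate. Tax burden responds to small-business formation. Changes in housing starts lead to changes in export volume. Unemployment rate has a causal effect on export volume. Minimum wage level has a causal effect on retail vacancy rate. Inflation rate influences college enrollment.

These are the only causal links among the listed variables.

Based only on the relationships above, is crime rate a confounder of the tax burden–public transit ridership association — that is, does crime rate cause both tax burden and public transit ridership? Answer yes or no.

yes

Crime rate has a causal path to tax burden (crime rate → college enrollment → retail vacancy rate → small-business formation → tax burden) and to public transit ridership (crime rate → export volume → public transit ridership), so it is a common cause of both — a confounder.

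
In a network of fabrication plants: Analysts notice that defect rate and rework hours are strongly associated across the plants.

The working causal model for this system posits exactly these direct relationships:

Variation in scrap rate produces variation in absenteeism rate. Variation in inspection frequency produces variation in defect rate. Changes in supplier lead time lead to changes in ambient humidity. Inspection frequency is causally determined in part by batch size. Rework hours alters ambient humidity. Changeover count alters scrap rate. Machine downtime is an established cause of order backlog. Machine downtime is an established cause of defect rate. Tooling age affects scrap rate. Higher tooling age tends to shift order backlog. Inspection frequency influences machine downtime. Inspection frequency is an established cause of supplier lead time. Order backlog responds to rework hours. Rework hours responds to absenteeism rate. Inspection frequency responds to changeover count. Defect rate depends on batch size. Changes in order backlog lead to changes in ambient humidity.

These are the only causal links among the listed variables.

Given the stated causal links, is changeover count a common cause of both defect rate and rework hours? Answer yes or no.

yes

Changeover count has a causal path to defect rate (changeover count → inspection frequency → defect rate) and to rework hours (changeover count → scrap rate → absenteeism rate → rework hours), so it is a common cause of both — a confounder.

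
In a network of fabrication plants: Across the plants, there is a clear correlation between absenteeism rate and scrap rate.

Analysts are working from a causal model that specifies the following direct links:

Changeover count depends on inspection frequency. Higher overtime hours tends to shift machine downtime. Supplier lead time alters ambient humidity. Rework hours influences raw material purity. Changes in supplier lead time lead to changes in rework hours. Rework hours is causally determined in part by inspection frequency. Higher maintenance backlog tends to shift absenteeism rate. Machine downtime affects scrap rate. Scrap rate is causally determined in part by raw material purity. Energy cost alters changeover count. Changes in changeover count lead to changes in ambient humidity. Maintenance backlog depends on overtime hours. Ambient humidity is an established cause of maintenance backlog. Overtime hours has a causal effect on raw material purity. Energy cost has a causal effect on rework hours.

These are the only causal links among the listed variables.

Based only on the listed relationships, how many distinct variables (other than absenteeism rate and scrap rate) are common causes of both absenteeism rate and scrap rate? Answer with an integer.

4

The common causes are: energy cost (to absenteeism rate via energy cost → changeover count → ambient humidity → maintenance backlog → absenteeism rate; to scrap rate via energy cost → rework hours → raw material purity → scrap rate); inspection frequency (to absenteeism rate via inspection frequency → changeover count → ambient humidity → maintenance backlog → absenteeism rate; to scrap rate via inspection frequency → rework hours → raw material purity → scrap rate); overtime hours (to absenteeism rate via overtime hours → maintenance backlog → absenteeism rate; to scrap rate via overtime hours → machine downtime → scrap rate); supplier lead time (to absenteeism rate via supplier lead time → ambient humidity → maintenance backlog → absenteeism rate; to scrap rate via supplier lead time → rework hours → raw material purity → scrap rate).
Every other variable lacks a causal path to at least one of absenteeism rate and scrap rate.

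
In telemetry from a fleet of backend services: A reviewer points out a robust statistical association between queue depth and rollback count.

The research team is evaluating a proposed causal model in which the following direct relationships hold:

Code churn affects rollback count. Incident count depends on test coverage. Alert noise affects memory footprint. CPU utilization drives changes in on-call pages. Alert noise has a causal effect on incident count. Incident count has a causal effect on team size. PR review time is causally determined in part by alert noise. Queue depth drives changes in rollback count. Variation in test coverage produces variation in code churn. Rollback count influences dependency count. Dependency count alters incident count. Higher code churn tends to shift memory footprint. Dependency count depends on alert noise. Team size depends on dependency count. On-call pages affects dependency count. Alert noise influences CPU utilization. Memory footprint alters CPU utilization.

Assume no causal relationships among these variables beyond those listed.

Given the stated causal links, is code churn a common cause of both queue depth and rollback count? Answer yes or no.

no

Code churn has no stated causal path to queue depth. A confounder must cause both variables, so code churn does not qualify.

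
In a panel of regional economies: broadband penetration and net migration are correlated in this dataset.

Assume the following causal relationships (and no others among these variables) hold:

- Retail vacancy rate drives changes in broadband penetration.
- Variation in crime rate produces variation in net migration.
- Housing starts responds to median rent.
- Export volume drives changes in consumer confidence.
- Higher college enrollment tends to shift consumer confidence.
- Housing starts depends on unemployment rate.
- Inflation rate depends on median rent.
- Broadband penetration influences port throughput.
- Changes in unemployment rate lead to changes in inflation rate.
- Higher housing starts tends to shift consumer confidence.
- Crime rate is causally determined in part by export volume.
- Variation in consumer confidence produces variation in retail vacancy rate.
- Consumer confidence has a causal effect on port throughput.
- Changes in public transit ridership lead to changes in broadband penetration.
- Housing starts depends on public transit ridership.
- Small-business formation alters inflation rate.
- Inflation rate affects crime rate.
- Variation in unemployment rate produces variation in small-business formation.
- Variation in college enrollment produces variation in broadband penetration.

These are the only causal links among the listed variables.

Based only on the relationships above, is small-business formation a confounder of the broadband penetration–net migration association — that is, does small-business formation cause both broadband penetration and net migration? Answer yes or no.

Small-business formation has no stated causal path to broadband penetration. A confounder must cause both variables, so small-business formation does not qualify.

no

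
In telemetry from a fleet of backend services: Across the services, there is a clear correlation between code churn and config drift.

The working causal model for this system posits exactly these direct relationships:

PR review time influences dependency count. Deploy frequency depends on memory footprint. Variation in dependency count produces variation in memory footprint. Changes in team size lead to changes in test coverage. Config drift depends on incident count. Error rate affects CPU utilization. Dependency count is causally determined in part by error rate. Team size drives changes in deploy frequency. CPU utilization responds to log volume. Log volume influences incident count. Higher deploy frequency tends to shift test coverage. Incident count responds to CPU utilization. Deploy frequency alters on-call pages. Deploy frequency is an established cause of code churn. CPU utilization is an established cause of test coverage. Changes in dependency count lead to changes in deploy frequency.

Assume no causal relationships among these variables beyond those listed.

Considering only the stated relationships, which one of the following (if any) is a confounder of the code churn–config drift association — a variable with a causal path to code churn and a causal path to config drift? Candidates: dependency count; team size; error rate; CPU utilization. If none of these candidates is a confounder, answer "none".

Error rate causes code churn (error rate → dependency count → deploy frequency → code churn) and also causes config drift (error rate → CPU utilization → incident count → config drift); it is a common cause of both.
Each of the other candidates lacks a causal path to at least one of code churn and config drift, so they do not confound the relationship.

error rate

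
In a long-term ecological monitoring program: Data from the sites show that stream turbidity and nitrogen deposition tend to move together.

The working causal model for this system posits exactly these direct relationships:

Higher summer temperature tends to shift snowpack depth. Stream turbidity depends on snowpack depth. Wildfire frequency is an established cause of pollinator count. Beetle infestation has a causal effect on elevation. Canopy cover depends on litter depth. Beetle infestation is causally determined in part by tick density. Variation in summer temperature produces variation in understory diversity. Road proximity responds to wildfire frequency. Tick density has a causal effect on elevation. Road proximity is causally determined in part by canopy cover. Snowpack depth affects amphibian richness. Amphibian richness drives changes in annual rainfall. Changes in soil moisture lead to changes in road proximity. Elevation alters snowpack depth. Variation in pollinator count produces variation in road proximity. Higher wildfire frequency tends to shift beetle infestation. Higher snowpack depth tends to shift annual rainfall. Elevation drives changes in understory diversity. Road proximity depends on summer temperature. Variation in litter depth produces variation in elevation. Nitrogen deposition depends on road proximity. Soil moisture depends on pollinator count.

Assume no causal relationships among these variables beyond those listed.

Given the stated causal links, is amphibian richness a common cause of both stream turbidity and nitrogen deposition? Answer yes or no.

no

Amphibian richness has no stated causal path to either stream turbidity or nitrogen deposition. A confounder must cause both variables, so amphibian richness does not qualify.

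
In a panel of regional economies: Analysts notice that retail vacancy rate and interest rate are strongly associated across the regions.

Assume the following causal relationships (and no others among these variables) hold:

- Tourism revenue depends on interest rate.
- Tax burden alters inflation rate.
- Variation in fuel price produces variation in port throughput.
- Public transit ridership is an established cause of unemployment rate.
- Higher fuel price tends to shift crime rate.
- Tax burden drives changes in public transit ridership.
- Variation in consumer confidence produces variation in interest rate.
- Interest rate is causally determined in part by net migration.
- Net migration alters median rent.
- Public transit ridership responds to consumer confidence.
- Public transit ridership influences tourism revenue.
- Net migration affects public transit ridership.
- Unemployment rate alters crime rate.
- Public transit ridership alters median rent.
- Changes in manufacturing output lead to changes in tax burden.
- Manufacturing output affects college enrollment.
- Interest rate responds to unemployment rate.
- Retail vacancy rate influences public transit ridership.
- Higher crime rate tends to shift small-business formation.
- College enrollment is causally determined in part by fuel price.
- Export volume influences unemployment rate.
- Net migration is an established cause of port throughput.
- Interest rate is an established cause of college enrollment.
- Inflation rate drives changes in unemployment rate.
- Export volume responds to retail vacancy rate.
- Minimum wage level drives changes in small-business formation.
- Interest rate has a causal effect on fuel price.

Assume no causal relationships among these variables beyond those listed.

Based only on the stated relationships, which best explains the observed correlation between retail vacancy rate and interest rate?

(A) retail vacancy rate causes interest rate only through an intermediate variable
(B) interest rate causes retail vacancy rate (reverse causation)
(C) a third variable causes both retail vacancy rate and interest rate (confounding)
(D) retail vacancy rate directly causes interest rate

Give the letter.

Retail vacancy rate reaches interest rate through retail vacancy rate → public transit ridership → unemployment rate → interest rate — an indirect causal chain with no direct retail vacancy rate → interest rate link. No variable causes both retail vacancy rate and interest rate, so confounding is ruled out; the effect is mediated.

A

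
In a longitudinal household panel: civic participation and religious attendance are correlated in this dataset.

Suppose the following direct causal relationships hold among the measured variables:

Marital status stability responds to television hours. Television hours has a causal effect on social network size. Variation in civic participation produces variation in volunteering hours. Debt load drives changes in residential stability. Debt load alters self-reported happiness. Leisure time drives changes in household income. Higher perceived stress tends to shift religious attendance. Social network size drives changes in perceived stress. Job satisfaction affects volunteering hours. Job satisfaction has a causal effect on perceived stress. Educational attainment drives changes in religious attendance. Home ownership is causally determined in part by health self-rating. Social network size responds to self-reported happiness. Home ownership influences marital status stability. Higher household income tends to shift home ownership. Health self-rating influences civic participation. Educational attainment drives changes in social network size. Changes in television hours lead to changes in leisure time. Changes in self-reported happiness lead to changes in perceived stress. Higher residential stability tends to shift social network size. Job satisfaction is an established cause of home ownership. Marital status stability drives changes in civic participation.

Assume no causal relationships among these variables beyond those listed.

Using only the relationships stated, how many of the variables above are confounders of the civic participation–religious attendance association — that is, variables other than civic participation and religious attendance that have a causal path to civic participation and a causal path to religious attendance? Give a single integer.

2

The common causes are: job satisfaction (to civic participation via job satisfaction → home ownership → marital status stability → civic participation; to religious attendance via job satisfaction → perceived stress → religious attendance); television hours (to civic participation via television hours → marital status stability → civic participation; to religious attendance via television hours → social network size → perceived stress → religious attendance).
Every other variable lacks a causal path to at least one of civic participation and religious attendance.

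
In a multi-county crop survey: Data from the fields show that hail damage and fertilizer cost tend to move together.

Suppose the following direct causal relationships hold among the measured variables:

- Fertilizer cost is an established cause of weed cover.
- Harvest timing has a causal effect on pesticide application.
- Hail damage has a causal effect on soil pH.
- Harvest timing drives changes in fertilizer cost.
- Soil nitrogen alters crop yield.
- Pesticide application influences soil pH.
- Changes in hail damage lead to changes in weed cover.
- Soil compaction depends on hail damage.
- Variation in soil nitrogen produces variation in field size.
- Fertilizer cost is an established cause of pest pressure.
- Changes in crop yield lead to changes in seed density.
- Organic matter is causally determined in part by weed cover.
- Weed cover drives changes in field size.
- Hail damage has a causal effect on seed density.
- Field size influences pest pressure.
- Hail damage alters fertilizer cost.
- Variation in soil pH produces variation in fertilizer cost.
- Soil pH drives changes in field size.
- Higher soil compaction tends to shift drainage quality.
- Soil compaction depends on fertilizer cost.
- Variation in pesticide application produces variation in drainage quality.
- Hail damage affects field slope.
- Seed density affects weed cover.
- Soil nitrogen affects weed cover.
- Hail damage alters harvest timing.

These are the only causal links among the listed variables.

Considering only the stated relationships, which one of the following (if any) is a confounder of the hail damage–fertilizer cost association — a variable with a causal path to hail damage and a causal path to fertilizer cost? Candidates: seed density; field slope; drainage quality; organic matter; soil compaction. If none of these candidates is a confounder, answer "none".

none

None of the listed candidates has causal paths to both hail damage and fertilizer cost in the stated relationships, so none is a common cause.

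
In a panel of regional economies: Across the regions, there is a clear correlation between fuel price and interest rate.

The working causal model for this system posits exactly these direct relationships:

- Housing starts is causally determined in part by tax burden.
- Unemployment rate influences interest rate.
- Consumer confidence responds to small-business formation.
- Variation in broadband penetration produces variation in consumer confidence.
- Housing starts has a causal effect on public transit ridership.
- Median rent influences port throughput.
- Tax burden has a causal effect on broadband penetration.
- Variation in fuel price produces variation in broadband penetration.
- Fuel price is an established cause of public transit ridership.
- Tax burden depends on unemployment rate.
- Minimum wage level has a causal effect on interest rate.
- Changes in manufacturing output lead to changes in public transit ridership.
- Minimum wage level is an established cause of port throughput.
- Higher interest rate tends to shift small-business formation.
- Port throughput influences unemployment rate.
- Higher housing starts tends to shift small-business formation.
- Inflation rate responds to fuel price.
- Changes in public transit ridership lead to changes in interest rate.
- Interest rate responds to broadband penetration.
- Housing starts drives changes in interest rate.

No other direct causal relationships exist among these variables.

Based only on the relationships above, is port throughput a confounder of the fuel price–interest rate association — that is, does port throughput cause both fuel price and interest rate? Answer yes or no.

no

Port throughput has no stated causal path to fuel price. A confounder must cause both variables, so port throughput does not qualify.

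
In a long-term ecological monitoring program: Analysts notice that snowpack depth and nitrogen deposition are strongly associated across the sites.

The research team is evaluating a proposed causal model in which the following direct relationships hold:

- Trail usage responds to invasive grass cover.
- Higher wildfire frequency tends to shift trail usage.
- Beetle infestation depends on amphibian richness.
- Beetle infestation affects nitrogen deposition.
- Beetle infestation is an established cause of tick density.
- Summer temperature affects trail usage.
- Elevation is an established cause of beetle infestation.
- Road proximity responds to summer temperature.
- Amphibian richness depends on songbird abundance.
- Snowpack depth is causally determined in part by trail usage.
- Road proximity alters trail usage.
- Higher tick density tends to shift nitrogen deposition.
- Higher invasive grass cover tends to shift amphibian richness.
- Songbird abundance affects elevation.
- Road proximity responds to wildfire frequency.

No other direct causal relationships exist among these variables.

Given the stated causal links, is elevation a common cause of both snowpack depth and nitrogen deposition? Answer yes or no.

Elevation has no stated causal path to snowpack depth. A confounder must cause both variables, so elevation does not qualify.

no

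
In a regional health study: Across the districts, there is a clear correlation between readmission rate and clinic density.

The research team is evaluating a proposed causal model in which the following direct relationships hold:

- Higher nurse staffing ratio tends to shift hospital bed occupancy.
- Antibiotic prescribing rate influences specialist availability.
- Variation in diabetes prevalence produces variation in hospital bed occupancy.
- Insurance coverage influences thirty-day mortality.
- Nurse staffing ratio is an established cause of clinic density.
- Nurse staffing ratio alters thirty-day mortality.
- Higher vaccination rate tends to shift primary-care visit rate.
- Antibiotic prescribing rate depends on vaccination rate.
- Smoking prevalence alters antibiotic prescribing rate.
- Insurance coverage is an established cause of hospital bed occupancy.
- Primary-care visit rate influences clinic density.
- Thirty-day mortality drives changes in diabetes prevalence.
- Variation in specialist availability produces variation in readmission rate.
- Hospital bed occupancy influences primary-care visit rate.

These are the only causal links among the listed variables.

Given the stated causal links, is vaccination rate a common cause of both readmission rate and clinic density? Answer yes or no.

yes

Vaccination rate has a causal path to readmission rate (vaccination rate → antibiotic prescribing rate → specialist availability → readmission rate) and to clinic density (vaccination rate → primary-care visit rate → clinic density), so it is a common cause of both — a confounder.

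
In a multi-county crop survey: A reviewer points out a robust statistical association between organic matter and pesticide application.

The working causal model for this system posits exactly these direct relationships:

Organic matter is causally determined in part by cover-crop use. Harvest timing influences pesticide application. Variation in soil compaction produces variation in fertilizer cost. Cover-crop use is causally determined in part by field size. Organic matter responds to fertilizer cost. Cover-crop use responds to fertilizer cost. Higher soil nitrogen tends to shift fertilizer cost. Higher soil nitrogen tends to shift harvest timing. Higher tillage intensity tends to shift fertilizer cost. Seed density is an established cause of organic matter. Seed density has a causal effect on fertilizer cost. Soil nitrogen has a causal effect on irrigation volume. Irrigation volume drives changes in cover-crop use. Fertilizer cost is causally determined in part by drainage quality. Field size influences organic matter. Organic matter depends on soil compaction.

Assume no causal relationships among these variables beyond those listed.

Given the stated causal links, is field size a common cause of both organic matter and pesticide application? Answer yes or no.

no

Field size has no stated causal path to pesticide application. A confounder must cause both variables, so field size does not qualify.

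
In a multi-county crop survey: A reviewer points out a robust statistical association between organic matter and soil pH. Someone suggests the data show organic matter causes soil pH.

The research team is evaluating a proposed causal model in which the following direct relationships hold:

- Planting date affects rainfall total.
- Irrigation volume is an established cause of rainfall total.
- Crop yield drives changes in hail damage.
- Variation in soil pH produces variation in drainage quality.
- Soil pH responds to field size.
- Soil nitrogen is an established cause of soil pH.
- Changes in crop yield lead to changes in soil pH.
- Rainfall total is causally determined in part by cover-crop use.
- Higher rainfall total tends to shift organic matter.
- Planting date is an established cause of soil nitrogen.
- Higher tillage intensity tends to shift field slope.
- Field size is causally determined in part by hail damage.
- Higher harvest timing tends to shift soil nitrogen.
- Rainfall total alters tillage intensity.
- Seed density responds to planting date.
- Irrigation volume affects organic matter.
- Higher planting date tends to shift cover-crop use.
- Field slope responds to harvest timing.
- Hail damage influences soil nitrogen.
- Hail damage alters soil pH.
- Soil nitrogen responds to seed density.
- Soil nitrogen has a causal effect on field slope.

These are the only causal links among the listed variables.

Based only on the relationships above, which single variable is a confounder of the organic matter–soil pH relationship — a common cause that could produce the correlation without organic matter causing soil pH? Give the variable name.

Planting date has a causal path to organic matter (planting date → rainfall total → organic matter) and a separate causal path to soil pH (planting date → soil nitrogen → soil pH), so it is a common cause of both.
No stated relationship gives organic matter a causal route to soil pH, so the correlation is explained by the shared upstream cause rather than a direct effect.

planting date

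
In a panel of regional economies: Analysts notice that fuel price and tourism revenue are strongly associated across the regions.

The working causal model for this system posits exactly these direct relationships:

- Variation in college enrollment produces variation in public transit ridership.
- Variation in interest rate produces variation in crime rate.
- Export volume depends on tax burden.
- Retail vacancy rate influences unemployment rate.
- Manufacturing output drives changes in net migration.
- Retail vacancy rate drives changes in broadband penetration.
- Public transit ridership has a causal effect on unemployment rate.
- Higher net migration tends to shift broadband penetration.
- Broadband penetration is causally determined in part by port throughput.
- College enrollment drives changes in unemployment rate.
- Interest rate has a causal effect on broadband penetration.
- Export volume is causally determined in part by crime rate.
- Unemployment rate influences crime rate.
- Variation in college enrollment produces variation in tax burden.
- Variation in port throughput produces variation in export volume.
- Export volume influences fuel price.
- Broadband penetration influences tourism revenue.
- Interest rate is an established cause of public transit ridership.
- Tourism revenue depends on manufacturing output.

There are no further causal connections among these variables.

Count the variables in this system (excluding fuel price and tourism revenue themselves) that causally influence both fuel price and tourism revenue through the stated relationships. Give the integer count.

The common causes are: interest rate (to fuel price via interest rate → crime rate → export volume → fuel price; to tourism revenue via interest rate → broadband penetration → tourism revenue); port throughput (to fuel price via port throughput → export volume → fuel price; to tourism revenue via port throughput → broadband penetration → tourism revenue); retail vacancy rate (to fuel price via retail vacancy rate → unemployment rate → crime rate → export volume → fuel price; to tourism revenue via retail vacancy rate → broadband penetration → tourism revenue).
Every other variable lacks a causal path to at least one of fuel price and tourism revenue.

3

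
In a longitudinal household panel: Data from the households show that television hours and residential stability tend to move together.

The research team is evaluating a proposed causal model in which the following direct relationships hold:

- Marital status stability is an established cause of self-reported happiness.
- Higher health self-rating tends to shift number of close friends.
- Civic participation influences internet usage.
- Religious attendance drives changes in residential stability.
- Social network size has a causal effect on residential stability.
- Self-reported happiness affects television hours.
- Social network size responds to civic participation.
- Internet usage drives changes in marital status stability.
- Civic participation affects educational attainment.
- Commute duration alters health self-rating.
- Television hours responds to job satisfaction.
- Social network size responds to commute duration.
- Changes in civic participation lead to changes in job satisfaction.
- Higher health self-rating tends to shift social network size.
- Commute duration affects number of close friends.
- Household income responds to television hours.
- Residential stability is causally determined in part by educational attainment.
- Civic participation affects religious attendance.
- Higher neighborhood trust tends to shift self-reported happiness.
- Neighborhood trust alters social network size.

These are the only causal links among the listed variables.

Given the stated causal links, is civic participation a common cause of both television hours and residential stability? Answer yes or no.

yes

Civic participation has a causal path to television hours (civic participation → job satisfaction → television hours) and to residential stability (civic participation → social network size → residential stability), so it is a common cause of both — a confounder.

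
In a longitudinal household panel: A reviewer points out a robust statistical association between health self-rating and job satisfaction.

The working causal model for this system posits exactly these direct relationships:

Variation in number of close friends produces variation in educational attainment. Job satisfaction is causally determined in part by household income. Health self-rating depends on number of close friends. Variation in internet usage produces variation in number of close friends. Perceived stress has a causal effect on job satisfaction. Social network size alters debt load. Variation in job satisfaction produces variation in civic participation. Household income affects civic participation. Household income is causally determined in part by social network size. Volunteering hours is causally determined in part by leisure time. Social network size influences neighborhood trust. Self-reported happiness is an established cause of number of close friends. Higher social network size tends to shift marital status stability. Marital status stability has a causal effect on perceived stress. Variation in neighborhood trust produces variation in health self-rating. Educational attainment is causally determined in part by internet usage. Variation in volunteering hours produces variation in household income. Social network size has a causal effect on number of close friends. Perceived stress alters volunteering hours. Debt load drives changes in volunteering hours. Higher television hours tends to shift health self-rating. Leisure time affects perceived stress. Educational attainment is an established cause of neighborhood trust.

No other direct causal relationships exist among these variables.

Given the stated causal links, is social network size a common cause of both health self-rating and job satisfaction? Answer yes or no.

yes

Social network size has a causal path to health self-rating (social network size → number of close friends → health self-rating) and to job satisfaction (social network size → household income → job satisfaction), so it is a common cause of both — a confounder.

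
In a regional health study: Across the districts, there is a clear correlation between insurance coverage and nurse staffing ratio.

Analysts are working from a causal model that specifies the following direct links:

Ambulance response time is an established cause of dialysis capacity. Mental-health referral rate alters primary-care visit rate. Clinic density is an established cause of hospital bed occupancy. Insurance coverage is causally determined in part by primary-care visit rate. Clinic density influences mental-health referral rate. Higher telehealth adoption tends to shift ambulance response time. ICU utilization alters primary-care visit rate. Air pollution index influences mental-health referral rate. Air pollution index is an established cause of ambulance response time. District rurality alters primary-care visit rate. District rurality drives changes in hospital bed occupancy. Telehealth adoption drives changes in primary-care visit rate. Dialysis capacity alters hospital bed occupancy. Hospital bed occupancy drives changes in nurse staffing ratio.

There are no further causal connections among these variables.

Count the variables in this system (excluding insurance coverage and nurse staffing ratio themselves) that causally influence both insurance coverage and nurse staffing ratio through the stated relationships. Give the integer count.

4

The common causes are: air pollution index (to insurance coverage via air pollution index → mental-health referral rate → primary-care visit rate → insurance coverage; to nurse staffing ratio via air pollution index → ambulance response time → dialysis capacity → hospital bed occupancy → nurse staffing ratio); clinic density (to insurance coverage via clinic density → mental-health referral rate → primary-care visit rate → insurance coverage; to nurse staffing ratio via clinic density → hospital bed occupancy → nurse staffing ratio); district rurality (to insurance coverage via district rurality → primary-care visit rate → insurance coverage; to nurse staffing ratio via district rurality → hospital bed occupancy → nurse staffing ratio); telehealth adoption (to insurance coverage via telehealth adoption → primary-care visit rate → insurance coverage; to nurse staffing ratio via telehealth adoption → ambulance response time → dialysis capacity → hospital bed occupancy → nurse staffing ratio).
Every other variable lacks a causal path to at least one of insurance coverage and nurse staffing ratio.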